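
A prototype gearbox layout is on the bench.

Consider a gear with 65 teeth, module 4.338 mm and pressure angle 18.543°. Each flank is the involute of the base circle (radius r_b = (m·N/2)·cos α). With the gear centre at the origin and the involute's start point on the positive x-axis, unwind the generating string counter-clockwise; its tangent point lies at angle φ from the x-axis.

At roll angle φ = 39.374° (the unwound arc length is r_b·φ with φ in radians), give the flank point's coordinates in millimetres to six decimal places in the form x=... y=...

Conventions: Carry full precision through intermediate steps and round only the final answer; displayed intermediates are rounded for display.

x=161.598087 y=13.788270

single-mesh involute tooth geometry (65T wheel at module 4.338)
pitch radius r_p = m·N/2 = 4.338·65/2 = 140.985000
base radius r_b = r_p·cos α = 140.985000·cos 18.543° = 133.665799
roll angle φ = 39.374° = 0.68720594 rad
x = r_b·(cos φ + φ·sin φ) = 161.598087
y = r_b·(sin φ − φ·cos φ) = 13.788270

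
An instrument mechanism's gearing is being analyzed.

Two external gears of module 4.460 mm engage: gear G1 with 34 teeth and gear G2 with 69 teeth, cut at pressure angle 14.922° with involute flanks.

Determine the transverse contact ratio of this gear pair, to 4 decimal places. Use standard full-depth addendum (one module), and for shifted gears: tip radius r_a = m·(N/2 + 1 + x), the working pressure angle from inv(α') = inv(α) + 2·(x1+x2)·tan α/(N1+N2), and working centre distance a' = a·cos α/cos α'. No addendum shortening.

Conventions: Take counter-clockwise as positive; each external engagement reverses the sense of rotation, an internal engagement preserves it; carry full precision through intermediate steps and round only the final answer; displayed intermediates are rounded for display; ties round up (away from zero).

single-mesh involute tooth geometry (34T engaging 69T at module 4.460)
base radii: r_b1 = 73.263143, r_b2 = 148.681084
tip radii: r_a1 = 80.280000, r_a2 = 158.330000
no profile shift: α' = α, a' = a
action lengths: √(r_a1²−r_b1²) = 32.823624, √(r_a2²−r_b2²) = 54.427236
base pitch p_b = π·m·cos α = 13.538997
CR = (32.823624 + 54.427236 − 229.690000·sin 14.92200°)/13.538997 = 2.075841
contact ratio ≈ 2.0758

2.0758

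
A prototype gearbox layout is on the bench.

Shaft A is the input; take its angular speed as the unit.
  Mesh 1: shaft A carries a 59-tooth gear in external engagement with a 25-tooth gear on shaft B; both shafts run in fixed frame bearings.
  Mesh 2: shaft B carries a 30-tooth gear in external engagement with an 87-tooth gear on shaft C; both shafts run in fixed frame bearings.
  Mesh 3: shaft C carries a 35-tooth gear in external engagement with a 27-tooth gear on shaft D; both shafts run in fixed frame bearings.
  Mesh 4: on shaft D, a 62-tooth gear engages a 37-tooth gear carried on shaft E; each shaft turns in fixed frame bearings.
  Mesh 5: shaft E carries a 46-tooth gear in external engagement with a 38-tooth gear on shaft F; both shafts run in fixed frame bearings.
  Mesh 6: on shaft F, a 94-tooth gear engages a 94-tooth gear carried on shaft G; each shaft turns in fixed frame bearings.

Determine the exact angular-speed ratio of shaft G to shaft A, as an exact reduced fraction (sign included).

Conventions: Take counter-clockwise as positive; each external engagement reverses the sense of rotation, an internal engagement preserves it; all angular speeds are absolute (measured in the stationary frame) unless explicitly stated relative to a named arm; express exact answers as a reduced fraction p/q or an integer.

1177876/550449

class = fixed-axis compound train [6 meshes; 6 ratios multiply, 6 sense flips]
mesh 1 [59T→25T]: running ratio 59/25, sense −
mesh 2 [30T→87T]: running ratio 118/145, sense +
mesh 3 [35T→27T]: running ratio 826/783, sense −
mesh 4 [62T→37T]: running ratio 51212/28971, sense +
mesh 5 [46T→38T]: running ratio 1177876/550449, sense −
mesh 6 [94T→94T]: running ratio 1177876/550449, sense +
ω_out/ω_in = 1177876/550449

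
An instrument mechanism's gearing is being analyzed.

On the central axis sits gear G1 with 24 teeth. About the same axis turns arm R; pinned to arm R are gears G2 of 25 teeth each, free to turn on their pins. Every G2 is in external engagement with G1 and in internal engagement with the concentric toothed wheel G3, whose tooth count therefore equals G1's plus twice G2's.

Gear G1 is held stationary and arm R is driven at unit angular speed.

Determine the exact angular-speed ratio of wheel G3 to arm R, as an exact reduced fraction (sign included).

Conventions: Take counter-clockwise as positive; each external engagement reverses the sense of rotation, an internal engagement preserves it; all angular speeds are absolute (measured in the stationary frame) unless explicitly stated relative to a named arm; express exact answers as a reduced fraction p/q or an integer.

49/37

recognized (axles ride arm R): planetary set, 24/25/74 teeth
ring teeth: 24 + 2·25 = 74
24(ω_sun−ω_arm) = −74(ω_ring−ω_arm),  ω_sun = 0, ω_arm = 1
ω_ring = 1 − (24/74)(0−1) = 49/37
ω_out/ω_in = 49/37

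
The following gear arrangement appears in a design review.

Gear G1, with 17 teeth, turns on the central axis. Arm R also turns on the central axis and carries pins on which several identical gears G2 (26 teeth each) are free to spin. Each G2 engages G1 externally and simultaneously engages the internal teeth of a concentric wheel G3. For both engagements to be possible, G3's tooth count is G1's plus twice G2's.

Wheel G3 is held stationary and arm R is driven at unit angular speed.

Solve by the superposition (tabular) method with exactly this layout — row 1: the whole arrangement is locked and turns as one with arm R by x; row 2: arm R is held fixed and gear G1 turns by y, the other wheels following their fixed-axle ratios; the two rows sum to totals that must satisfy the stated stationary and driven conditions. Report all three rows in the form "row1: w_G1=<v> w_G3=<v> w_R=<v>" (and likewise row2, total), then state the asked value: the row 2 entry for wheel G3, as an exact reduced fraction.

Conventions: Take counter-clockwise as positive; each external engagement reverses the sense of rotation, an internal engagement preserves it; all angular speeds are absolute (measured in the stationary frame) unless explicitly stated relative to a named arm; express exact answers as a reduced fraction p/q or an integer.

row1: w_G1=1 w_G3=1 w_R=1
row2: w_G1=69/17 w_G3=-1 w_R=0
total: w_G1=86/17 w_G3=0 w_R=1
asked value: -1

planetary set (17T centre, 26T on arm, 69T internal) — Willis relation
row 1 — lock + rotate with arm: ω_sun = ω_ring = ω_arm = x
row 2: sun turns y, ring = −(17/69)·y, arm 0
boundary: total ω_ring = x − (17/69)·y = 0 and total ω_arm = x = 1  ⇒  y = 69/17, x = 1
row 2 ring = −(17/69)·69/17 = -1
totals (row 1 + row 2): sun 1 + 69/17 = 86/17, ring 1 + (-1) = 0, arm 1 + 0 = 1
asked cell (row2, ring) = -1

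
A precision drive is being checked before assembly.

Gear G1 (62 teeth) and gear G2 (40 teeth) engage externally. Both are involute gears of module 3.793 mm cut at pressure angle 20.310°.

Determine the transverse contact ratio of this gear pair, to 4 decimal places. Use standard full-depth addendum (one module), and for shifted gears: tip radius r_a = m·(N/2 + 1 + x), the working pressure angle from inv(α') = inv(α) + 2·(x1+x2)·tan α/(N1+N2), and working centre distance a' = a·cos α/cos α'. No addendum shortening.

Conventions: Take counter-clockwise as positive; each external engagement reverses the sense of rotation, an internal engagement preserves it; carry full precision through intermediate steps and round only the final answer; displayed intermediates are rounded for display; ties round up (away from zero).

single-mesh involute tooth geometry (62T engaging 40T at module 3.793)
base radii: r_b1 = 110.272673, r_b2 = 71.143660
tip radii: r_a1 = 121.376000, r_a2 = 79.653000
no profile shift: α' = α, a' = a
action lengths: √(r_a1²−r_b1²) = 50.715589, √(r_a2²−r_b2²) = 35.821503
base pitch p_b = π·m·cos α = 11.175220
CR = (50.715589 + 35.821503 − 193.443000·sin 20.31000°)/11.175220 = 1.735371
contact ratio ≈ 1.7354

1.7354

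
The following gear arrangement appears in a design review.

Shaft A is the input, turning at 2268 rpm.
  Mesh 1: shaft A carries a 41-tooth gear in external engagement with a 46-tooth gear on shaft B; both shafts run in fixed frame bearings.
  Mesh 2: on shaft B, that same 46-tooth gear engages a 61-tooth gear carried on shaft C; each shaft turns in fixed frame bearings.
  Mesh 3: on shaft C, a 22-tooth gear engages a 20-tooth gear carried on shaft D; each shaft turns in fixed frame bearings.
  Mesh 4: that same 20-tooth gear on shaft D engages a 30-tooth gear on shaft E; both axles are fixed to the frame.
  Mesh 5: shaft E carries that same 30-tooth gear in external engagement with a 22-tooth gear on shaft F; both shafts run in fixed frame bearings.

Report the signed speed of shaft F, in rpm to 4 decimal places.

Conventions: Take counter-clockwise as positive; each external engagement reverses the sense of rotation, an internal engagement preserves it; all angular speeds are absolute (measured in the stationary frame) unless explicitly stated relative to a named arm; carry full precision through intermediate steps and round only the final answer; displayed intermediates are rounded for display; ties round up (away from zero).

-1524.3934 rpm

topology: fixed-axis compound train — 5 meshes, A→F
mesh 1 [41T→46T]: ω = 2268.0000×41/46 = 2021.4783 rpm, sense flips to −
mesh 2 [46T→61T]: ω = 2021.4783×46/61 = 1524.3934 rpm, sense flips to +
mesh 3 [22T→20T]: ω = 1524.3934×22/20 = 1676.8328 rpm, sense flips to −
mesh 4 [20T→30T]: ω = 1676.8328×20/30 = 1117.8885 rpm, sense flips to +
mesh 5 [30T→22T]: ω = 1117.8885×30/22 = 1524.3934 rpm, sense flips to −
signed output speed = -1524.3934 rpm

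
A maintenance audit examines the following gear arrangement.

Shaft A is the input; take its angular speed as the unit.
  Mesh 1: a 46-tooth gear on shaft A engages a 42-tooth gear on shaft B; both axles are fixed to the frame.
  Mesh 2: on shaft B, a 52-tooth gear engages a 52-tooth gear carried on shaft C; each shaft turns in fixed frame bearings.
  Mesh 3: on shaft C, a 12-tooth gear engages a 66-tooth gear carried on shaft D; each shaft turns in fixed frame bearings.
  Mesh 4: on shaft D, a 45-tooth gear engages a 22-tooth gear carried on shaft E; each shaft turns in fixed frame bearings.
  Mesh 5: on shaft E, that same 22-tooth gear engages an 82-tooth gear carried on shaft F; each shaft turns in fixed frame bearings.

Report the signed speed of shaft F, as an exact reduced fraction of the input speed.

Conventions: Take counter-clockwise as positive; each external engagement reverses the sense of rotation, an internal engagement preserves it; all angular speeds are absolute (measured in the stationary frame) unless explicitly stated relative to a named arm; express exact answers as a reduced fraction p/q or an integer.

-345/3157

5-mesh fixed-axis compound train (all bearings frame-fixed)
mesh 1 [46T→42T]: |ω|/ω_in = 1×46/42 = 23/21, sense flips to −
mesh 2 [52T→52T]: |ω|/ω_in = (23/21)×52/52 = 23/21, sense flips to +
mesh 3 [12T→66T]: |ω|/ω_in = (23/21)×12/66 = 46/231, sense flips to −
mesh 4 [45T→22T]: |ω|/ω_in = (46/231)×45/22 = 345/847, sense flips to +
mesh 5 [22T→82T]: |ω|/ω_in = (345/847)×22/82 = 345/3157, sense flips to −
signed output speed (× input speed) = -345/3157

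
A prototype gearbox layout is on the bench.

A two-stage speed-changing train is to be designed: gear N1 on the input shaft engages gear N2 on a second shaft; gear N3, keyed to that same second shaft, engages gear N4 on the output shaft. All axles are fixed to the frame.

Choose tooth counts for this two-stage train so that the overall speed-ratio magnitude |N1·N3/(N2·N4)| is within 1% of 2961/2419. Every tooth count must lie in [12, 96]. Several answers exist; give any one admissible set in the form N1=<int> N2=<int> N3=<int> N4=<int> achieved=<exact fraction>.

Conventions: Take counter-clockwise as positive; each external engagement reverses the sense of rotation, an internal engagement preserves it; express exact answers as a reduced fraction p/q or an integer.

design class (target 2961/2419): fixed-axis compound train
target = 2961/2419 in lowest terms: an exact hit needs N1·N3 = k·2961 and N2·N4 = k·2419 for one integer k, every count in [12, 96]; additionally prefer no 1:1 stage (N1 ≠ N2, N3 ≠ N4)
k = 1: N1·N3 = 2961 = 47·63, N2·N4 = 2419 = 41·59
achieved = 47·63/(41·59) = 2961/2419; |achieved − target| = 0 ≤ 2961/241900 ✓

N1=47 N2=41 N3=63 N4=59 achieved=2961/2419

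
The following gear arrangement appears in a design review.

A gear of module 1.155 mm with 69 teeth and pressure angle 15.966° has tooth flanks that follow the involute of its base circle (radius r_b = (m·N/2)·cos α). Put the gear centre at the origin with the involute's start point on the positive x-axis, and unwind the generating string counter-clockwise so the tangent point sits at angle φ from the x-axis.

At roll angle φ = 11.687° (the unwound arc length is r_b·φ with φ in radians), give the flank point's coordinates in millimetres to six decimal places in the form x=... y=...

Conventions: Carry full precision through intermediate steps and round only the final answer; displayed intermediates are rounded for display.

recognized (one wheel, involute flank): single-mesh tooth geometry, m = 1.155, N = 69
pitch radius r_p = m·N/2 = 1.155·69/2 = 39.847500
base radius r_b = r_p·cos α = 39.847500·cos 15.966° = 38.310386
roll angle φ = 11.687° = 0.20397663 rad
x = r_b·(cos φ + φ·sin φ) = 39.099096
y = r_b·(sin φ − φ·cos φ) = 0.107927

x=39.099096 y=0.107927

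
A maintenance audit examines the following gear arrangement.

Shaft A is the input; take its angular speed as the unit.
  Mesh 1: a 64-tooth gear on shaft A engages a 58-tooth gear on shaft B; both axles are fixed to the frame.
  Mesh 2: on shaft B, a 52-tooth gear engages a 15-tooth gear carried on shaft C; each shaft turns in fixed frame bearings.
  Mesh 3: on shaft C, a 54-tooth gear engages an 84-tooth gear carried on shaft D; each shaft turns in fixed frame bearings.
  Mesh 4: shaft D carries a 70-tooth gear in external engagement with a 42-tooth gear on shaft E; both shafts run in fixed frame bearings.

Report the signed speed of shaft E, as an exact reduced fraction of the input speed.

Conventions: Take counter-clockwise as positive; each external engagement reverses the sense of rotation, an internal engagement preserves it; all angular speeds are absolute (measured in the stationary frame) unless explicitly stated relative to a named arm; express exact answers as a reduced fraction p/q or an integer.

832/203

4-mesh fixed-axis compound train (all bearings frame-fixed)
mesh 1 [64T→58T]: |ω|/ω_in = 1×64/58 = 32/29, sense flips to −
mesh 2 [52T→15T]: |ω|/ω_in = (32/29)×52/15 = 1664/435, sense flips to +
mesh 3 [54T→84T]: |ω|/ω_in = (1664/435)×54/84 = 2496/1015, sense flips to −
mesh 4 [70T→42T]: |ω|/ω_in = (2496/1015)×70/42 = 832/203, sense flips to +
signed output speed (× input speed) = 832/203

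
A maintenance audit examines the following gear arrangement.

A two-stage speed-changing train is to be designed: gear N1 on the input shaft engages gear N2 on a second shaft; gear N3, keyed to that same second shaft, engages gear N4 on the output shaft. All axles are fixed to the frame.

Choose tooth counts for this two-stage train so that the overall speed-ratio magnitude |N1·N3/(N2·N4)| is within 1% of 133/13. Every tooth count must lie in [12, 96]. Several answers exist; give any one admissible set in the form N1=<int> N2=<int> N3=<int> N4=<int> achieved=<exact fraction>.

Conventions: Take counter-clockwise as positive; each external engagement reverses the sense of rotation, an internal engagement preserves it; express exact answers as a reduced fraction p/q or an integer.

N1=19 N2=12 N3=84 N4=13 achieved=133/13

design class (target 133/13): fixed-axis compound train
target = 133/13 in lowest terms: an exact hit needs N1·N3 = k·133 and N2·N4 = k·13 for one integer k, every count in [12, 96]; additionally prefer no 1:1 stage (N1 ≠ N2, N3 ≠ N4)
k = 1…11: no 1:1-free in-range split of k·133 and k·13 into factor pairs; take k = 12
k = 12: N1·N3 = 1596 = 19·84, N2·N4 = 156 = 12·13
achieved = 19·84/(12·13) = 133/13; |achieved − target| = 0 ≤ 133/1300 ✓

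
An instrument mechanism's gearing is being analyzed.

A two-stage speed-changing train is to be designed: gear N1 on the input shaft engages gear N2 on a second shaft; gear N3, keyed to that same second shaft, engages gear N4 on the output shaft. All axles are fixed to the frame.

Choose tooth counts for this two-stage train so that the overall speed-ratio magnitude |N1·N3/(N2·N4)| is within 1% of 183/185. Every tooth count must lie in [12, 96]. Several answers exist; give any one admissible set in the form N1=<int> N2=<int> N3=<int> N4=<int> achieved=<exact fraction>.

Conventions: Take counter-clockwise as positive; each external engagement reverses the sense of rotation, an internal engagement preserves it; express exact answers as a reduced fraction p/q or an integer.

design class (target 183/185): fixed-axis compound train
target = 183/185 in lowest terms: an exact hit needs N1·N3 = k·183 and N2·N4 = k·185 for one integer k, every count in [12, 96]; additionally prefer no 1:1 stage (N1 ≠ N2, N3 ≠ N4)
k = 1…3: no 1:1-free in-range split of k·183 and k·185 into factor pairs; take k = 4
k = 4: N1·N3 = 732 = 12·61, N2·N4 = 740 = 20·37
achieved = 12·61/(20·37) = 183/185; |achieved − target| = 0 ≤ 183/18500 ✓

N1=12 N2=20 N3=61 N4=37 achieved=183/185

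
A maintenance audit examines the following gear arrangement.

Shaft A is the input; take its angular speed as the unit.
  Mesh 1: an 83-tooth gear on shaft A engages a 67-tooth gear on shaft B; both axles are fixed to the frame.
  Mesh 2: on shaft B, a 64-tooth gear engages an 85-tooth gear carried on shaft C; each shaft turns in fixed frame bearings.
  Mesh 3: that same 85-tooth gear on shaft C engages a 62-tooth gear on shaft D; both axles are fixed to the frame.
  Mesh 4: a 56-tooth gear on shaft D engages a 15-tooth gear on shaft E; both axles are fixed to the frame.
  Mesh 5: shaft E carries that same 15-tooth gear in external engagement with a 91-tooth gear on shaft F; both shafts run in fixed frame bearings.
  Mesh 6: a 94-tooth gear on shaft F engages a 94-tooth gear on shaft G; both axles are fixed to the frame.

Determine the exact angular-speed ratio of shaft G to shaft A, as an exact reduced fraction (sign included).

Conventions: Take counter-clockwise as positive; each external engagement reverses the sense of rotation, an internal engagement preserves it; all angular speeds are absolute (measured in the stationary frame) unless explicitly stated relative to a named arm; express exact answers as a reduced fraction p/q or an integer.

21248/27001

class = fixed-axis compound train [6 meshes; 6 ratios multiply, 6 sense flips]
mesh 1 [83T→67T]: running ratio 83/67, sense −
mesh 2 [64T→85T]: running ratio 5312/5695, sense +
mesh 3 [85T→62T]: running ratio 2656/2077, sense −
mesh 4 [56T→15T]: running ratio 148736/31155, sense +
mesh 5 [15T→91T]: running ratio 21248/27001, sense −
mesh 6 [94T→94T]: running ratio 21248/27001, sense +
ω_out/ω_in = 21248/27001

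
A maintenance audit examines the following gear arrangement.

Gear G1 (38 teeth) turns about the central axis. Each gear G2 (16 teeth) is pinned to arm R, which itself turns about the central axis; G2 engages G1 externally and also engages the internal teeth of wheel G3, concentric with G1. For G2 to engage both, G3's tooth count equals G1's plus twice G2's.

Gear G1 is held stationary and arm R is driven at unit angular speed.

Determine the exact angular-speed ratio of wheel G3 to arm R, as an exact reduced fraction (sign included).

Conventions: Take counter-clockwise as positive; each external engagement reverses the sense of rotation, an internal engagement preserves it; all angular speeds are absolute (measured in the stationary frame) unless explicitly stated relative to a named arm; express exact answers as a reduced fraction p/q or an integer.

54/35

recognized (axles ride arm R): planetary set, 38/16/70 teeth
ring teeth: 38 + 2·16 = 70
38(ω_sun−ω_arm) = −70(ω_ring−ω_arm),  ω_sun = 0, ω_arm = 1
ω_ring = 1 − (38/70)(0−1) = 54/35
ω_out/ω_in = 54/35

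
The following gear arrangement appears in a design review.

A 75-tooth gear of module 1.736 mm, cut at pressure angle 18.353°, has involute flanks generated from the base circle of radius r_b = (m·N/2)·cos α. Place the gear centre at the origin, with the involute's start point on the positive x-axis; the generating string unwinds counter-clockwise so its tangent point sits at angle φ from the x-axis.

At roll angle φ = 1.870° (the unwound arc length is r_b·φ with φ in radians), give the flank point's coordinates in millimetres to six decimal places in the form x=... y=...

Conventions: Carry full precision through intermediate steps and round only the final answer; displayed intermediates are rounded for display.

recognized (one wheel, involute flank): single-mesh tooth geometry, m = 1.736, N = 75
pitch radius r_p = m·N/2 = 1.736·75/2 = 65.100000
base radius r_b = r_p·cos α = 65.100000·cos 18.353° = 61.788664
roll angle φ = 1.870° = 0.03263766 rad
x = r_b·(cos φ + φ·sin φ) = 61.821564
y = r_b·(sin φ − φ·cos φ) = 0.000716

x=61.821564 y=0.000716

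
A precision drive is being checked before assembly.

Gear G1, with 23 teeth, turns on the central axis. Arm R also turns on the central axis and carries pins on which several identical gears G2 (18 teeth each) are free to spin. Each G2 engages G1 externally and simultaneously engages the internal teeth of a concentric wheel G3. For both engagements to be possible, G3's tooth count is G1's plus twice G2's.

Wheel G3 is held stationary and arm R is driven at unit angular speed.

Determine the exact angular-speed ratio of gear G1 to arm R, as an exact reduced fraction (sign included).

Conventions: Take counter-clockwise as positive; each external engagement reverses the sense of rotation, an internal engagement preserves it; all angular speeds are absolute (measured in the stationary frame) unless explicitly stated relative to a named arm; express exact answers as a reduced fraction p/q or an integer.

planetary set (23T centre, 18T on arm, 59T internal) — Willis relation
ring teeth: 23 + 2·18 = 59
23(ω_sun−ω_arm) = −59(ω_ring−ω_arm),  ω_ring = 0, ω_arm = 1
ω_sun = 1 − (59/23)(0−1) = 82/23
ω_out/ω_in = 82/23

82/23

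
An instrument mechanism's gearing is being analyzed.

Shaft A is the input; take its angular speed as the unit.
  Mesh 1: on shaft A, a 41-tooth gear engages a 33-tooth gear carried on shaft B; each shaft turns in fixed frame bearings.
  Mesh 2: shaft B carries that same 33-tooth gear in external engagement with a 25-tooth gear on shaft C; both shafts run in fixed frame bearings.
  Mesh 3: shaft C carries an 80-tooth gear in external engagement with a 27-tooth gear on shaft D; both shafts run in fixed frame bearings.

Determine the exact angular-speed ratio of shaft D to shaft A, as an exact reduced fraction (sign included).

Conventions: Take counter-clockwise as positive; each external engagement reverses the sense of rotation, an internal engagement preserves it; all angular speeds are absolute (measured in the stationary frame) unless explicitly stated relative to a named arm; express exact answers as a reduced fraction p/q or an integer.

class = fixed-axis compound train [3 meshes; 3 ratios multiply, 3 sense flips]
mesh 1 [41T→33T]: running ratio 41/33, sense −
mesh 2 [33T→25T]: running ratio 41/25, sense +
mesh 3 [80T→27T]: running ratio 656/135, sense −
ω_out/ω_in = -656/135

-656/135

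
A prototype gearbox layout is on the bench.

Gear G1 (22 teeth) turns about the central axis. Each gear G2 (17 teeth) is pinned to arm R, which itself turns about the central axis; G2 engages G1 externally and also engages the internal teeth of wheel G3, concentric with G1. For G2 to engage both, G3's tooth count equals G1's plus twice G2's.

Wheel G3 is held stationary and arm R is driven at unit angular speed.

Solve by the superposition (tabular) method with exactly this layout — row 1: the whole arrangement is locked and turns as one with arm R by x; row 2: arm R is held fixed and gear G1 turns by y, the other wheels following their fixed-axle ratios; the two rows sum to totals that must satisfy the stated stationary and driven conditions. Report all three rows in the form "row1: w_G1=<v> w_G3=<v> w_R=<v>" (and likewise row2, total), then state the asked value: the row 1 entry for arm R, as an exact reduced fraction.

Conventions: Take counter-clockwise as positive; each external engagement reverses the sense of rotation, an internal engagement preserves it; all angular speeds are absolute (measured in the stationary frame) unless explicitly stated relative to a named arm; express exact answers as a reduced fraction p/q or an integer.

planetary set (22T centre, 17T on arm, 56T internal) — Willis relation
row 1 (train locked, turned with arm): all members turn x
row 2 (arm held, sun turns y): ω_ring = −(22/56)·y, ω_arm = 0
boundary: total ω_ring = x − (22/56)·y = 0 and total ω_arm = x = 1  ⇒  y = 28/11, x = 1
row 2 ring = −(22/56)·28/11 = -1
totals (row 1 + row 2): sun 1 + 28/11 = 39/11, ring 1 + (-1) = 0, arm 1 + 0 = 1
asked cell (row1, arm) = 1

row1: w_G1=1 w_G3=1 w_R=1
row2: w_G1=28/11 w_G3=-1 w_R=0
total: w_G1=39/11 w_G3=0 w_R=1
asked value: 1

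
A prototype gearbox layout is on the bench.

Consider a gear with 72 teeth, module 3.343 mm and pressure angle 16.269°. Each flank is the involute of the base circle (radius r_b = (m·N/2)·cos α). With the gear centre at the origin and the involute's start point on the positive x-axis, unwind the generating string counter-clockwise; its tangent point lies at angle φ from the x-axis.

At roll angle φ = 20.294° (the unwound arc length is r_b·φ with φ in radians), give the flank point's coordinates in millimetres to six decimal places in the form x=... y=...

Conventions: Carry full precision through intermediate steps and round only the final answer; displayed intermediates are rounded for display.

x=122.550069 y=1.689842

single-mesh involute tooth geometry (72T wheel at module 3.343)
pitch radius r_p = m·N/2 = 3.343·72/2 = 120.348000
base radius r_b = r_p·cos α = 120.348000·cos 16.269° = 115.528906
roll angle φ = 20.294° = 0.35419712 rad
x = r_b·(cos φ + φ·sin φ) = 122.550069
y = r_b·(sin φ − φ·cos φ) = 1.689842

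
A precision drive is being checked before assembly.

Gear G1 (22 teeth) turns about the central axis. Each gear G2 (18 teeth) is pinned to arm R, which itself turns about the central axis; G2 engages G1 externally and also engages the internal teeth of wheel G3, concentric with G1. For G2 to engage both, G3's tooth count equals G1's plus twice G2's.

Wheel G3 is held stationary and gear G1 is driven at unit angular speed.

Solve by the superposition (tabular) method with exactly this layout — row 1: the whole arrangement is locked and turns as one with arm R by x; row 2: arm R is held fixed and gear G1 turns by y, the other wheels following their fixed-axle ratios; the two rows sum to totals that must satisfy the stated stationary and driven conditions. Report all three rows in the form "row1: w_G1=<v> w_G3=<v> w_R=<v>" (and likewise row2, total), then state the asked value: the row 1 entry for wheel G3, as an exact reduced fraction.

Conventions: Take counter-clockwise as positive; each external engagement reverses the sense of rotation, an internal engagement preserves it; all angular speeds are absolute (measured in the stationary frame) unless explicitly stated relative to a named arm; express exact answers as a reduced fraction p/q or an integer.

row1: w_G1=11/40 w_G3=11/40 w_R=11/40
row2: w_G1=29/40 w_G3=-11/40 w_R=0
total: w_G1=1 w_G3=0 w_R=11/40
asked value: 11/40

recognized (axles ride arm R): planetary set, 22/18/58 teeth
row 1: whole set turns with the arm by x
row 2: sun turns y, ring = −(22/58)·y, arm 0
boundary: total ω_ring = x − (22/58)·y = 0 and total ω_sun = x + y = 1  ⇒  y = 29/40, x = 11/40
row 2 ring = −(22/58)·29/40 = -11/40
totals (row 1 + row 2): sun 11/40 + 29/40 = 1, ring 11/40 + (-11/40) = 0, arm 11/40 + 0 = 11/40
asked cell (row1, ring) = 11/40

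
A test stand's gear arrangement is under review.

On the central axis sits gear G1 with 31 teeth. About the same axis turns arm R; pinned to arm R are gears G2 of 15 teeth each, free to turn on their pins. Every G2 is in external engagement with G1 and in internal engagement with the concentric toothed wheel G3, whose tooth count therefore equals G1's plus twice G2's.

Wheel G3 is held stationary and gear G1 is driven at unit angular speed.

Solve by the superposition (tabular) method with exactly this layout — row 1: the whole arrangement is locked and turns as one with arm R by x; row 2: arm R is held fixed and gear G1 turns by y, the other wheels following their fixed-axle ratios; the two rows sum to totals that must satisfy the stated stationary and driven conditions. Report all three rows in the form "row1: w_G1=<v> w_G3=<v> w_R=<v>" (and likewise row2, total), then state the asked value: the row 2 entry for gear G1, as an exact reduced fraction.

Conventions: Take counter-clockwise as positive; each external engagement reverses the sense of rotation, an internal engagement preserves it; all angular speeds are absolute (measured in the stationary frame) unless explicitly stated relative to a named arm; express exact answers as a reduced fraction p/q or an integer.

class = planetary set [G3 = 31+2·15 = 61; Willis about the carrier]
row 1 (train locked, turned with arm): all members turn x
row 2: sun turns y, ring = −(31/61)·y, arm 0
boundary: total ω_ring = x − (31/61)·y = 0 and total ω_sun = x + y = 1  ⇒  y = 61/92, x = 31/92
row 2 ring = −(31/61)·61/92 = -31/92
totals (row 1 + row 2): sun 31/92 + 61/92 = 1, ring 31/92 + (-31/92) = 0, arm 31/92 + 0 = 31/92
asked cell (row2, sun) = 61/92

row1: w_G1=31/92 w_G3=31/92 w_R=31/92
row2: w_G1=61/92 w_G3=-31/92 w_R=0
total: w_G1=1 w_G3=0 w_R=31/92
asked value: 61/92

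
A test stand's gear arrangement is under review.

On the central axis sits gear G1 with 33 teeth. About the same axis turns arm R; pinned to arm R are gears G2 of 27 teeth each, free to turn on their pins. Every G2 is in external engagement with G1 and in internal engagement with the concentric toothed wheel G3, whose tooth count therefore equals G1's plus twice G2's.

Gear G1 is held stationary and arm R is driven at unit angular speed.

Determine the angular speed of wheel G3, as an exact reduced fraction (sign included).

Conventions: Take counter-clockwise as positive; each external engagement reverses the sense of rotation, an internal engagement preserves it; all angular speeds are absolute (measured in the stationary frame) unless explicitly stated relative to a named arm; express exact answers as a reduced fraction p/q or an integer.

planetary set (33T centre, 27T on arm, 87T internal) — Willis relation
ring teeth: 33 + 2·27 = 87
33(ω_sun−ω_arm) = −87(ω_ring−ω_arm),  ω_sun = 0, ω_arm = 1
ω_ring = 1 − (33/87)(0−1) = 40/29
exact speed ratio = 40/29

40/29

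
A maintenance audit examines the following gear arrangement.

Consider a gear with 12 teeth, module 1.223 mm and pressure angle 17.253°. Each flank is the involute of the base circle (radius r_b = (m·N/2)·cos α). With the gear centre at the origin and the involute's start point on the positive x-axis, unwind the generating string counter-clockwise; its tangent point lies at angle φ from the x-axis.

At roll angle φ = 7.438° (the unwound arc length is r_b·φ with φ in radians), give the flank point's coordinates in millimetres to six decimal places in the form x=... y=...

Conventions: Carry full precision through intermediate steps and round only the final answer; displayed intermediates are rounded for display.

single-mesh involute tooth geometry (12T wheel at module 1.223)
pitch radius r_p = m·N/2 = 1.223·12/2 = 7.338000
base radius r_b = r_p·cos α = 7.338000·cos 17.253° = 7.007822
roll angle φ = 7.438° = 0.12981759 rad
x = r_b·(cos φ + φ·sin φ) = 7.066624
y = r_b·(sin φ − φ·cos φ) = 0.005102

x=7.066624 y=0.005102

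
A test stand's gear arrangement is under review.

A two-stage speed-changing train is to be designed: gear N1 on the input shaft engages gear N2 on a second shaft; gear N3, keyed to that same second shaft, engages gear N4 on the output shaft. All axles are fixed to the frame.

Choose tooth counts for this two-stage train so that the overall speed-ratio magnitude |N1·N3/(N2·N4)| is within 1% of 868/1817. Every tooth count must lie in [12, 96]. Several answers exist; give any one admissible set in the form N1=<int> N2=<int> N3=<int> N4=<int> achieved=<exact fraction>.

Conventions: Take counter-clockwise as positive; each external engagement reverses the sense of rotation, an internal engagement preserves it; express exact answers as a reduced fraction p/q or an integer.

topology: fixed-axis compound train — 2 stages, target 868/1817
target = 868/1817 in lowest terms: an exact hit needs N1·N3 = k·868 and N2·N4 = k·1817 for one integer k, every count in [12, 96]; additionally prefer no 1:1 stage (N1 ≠ N2, N3 ≠ N4)
k = 1: N1·N3 = 868 = 14·62, N2·N4 = 1817 = 23·79
achieved = 14·62/(23·79) = 868/1817; |achieved − target| = 0 ≤ 217/45425 ✓

N1=14 N2=23 N3=62 N4=79 achieved=868/1817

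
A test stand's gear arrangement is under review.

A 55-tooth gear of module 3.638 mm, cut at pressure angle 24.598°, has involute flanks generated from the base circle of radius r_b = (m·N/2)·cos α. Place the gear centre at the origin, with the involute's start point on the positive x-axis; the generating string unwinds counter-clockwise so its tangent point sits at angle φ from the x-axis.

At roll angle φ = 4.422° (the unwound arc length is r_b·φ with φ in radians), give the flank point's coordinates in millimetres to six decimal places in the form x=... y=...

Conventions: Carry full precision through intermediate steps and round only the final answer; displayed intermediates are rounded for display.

x=91.236497 y=0.013931

recognized (one wheel, involute flank): single-mesh tooth geometry, m = 3.638, N = 55
pitch radius r_p = m·N/2 = 3.638·55/2 = 100.045000
base radius r_b = r_p·cos α = 100.045000·cos 24.598° = 90.965980
roll angle φ = 4.422° = 0.07717846 rad
x = r_b·(cos φ + φ·sin φ) = 91.236497
y = r_b·(sin φ − φ·cos φ) = 0.013931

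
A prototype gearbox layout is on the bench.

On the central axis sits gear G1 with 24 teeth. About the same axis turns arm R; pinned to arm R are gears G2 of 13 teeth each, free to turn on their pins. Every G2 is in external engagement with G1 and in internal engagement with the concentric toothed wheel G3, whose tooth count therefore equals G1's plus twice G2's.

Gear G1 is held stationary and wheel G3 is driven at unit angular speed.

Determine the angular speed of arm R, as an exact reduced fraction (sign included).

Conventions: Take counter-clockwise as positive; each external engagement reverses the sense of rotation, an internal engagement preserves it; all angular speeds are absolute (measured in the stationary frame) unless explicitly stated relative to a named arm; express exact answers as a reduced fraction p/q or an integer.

25/37

topology: planetary set — G1 24T / G2 13T / G3 50T, arm = carrier (Willis)
ring teeth: 24 + 2·13 = 50
24(ω_sun−ω_arm) = −50(ω_ring−ω_arm),  ω_sun = 0, ω_ring = 1
24(0−ω_arm) = −50(1−ω_arm)  ⇒  74·ω_arm = 50  ⇒  ω_arm = 25/37
exact speed ratio = 25/37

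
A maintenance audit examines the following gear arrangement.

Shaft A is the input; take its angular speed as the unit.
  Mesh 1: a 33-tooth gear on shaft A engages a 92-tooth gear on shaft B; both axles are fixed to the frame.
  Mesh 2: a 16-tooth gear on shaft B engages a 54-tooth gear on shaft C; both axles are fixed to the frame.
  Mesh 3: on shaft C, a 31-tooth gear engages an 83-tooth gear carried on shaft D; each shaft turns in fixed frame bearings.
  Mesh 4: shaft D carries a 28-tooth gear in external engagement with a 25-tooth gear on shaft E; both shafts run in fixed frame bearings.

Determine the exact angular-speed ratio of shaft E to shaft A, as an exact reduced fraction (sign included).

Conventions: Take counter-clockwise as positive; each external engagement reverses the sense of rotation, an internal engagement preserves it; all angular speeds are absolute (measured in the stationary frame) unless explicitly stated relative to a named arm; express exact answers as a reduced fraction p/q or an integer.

class = fixed-axis compound train [4 meshes; 4 ratios multiply, 4 sense flips]
mesh 1 [33T→92T]: running ratio 33/92, sense −
mesh 2 [16T→54T]: running ratio 22/207, sense +
mesh 3 [31T→83T]: running ratio 682/17181, sense −
mesh 4 [28T→25T]: running ratio 19096/429525, sense +
ω_out/ω_in = 19096/429525

19096/429525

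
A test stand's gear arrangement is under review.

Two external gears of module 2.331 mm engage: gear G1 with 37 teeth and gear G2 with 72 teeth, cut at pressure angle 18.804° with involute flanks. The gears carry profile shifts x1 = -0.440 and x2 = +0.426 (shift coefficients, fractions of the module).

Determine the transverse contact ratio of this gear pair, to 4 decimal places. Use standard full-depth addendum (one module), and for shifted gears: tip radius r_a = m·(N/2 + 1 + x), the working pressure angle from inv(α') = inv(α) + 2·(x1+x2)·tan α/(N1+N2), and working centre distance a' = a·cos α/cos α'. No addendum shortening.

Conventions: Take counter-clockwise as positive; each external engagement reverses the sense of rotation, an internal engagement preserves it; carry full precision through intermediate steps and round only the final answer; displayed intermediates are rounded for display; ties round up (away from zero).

single-mesh involute tooth geometry (37T engaging 72T at module 2.331)
base radii: r_b1 = 40.821859, r_b2 = 79.437131
tip radii: r_a1 = 44.428860, r_a2 = 87.240006
inv(α') = inv(18.804°) + 2·(-0.440+0.426)·tan α/(37+72) = 0.01222649  ⇒  α' = 18.76067°
a' = a·cos α / cos α' = 127.0395·cos 18.804°/cos 18.76067° = 127.006830
action lengths: √(r_a1²−r_b1²) = 17.535661, √(r_a2²−r_b2²) = 36.063289
base pitch p_b = π·m·cos α = 6.932197
CR = (17.535661 + 36.063289 − 127.006830·sin 18.76067°)/6.932197 = 1.839467
contact ratio ≈ 1.8395

1.8395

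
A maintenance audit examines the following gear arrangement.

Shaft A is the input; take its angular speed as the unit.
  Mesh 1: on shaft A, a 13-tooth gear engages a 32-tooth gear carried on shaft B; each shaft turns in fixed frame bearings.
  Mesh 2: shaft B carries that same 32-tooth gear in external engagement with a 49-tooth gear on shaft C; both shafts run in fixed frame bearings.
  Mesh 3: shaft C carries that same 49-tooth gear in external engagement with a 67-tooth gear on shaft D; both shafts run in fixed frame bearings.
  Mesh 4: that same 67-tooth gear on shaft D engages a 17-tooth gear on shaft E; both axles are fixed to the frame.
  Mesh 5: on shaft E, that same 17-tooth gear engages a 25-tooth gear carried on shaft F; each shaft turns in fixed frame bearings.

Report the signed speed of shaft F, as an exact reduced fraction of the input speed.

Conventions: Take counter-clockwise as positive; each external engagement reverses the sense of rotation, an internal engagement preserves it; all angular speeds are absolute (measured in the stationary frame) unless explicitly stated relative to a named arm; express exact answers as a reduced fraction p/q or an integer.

-13/25

5-mesh fixed-axis compound train (all bearings frame-fixed)
mesh 1 [13T→32T]: |ω|/ω_in = 1×13/32 = 13/32, sense flips to −
mesh 2 [32T→49T]: |ω|/ω_in = (13/32)×32/49 = 13/49, sense flips to +
mesh 3 [49T→67T]: |ω|/ω_in = (13/49)×49/67 = 13/67, sense flips to −
mesh 4 [67T→17T]: |ω|/ω_in = (13/67)×67/17 = 13/17, sense flips to +
mesh 5 [17T→25T]: |ω|/ω_in = (13/17)×17/25 = 13/25, sense flips to −
signed output speed (× input speed) = -13/25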